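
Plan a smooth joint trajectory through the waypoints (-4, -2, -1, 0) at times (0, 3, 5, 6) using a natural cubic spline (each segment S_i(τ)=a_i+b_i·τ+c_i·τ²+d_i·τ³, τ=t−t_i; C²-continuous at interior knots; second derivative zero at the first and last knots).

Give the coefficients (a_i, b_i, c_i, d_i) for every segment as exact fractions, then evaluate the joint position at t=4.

Δ: Δ0=2/3, Δ1=1/2, Δ2=1
row 1: diag=10, rhs=-1; c'=1/5, d'=-1/10
row 2: denom=6−2·1/5=28/5; d'=(3−2·-1/10)/(28/5)=4/7
back: M2=4/7
back: M1=-1/10−1/5·4/7=-3/14
M: M0=0, M1=-3/14, M2=4/7, M3=0
seg 0: a=-4, c=M0/2=0, d=(M1−M0)/(6·3)=-1/84, b=Δ0−h0·(2M0+M1)/6=65/84
seg 1: a=-2, c=M1/2=-3/28, d=(M2−M1)/(6·2)=11/168, b=Δ1−h1·(2M1+M2)/6=19/42
seg 2: a=-1, c=M2/2=2/7, d=(M3−M2)/(6·1)=-2/21, b=Δ2−h2·(2M2+M3)/6=17/21
t_q=4 → seg 1, τ=1; S=-2+19/42·τ+-3/28·τ²+11/168·τ³=-89/56

  seg 0: a=-4 b=65/84 c=0 d=-1/84
  seg 1: a=-2 b=19/42 c=-3/28 d=11/168
  seg 2: a=-1 b=17/21 c=2/7 d=-2/21
S(4) = -89/56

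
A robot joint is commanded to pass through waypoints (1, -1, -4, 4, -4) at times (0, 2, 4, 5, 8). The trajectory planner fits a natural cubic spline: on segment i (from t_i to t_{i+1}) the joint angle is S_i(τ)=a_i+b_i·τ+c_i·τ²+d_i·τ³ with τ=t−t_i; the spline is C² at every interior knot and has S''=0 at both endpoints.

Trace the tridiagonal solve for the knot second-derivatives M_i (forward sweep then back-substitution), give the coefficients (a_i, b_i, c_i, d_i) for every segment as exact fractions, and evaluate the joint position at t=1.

  seg 0: a=1 b=149/1032 c=0 d=-1181/4128
  seg 1: a=-1 b=-1697/516 c=-1181/688 d=5389/4128
  seg 2: a=-4 b=5687/1032 c=263/43 d=-3743/1032
  seg 3: a=4 b=3541/516 c=-1639/344 d=1639/3096
S(1) = 1181/1376

Δ: Δ0=-1, Δ1=-3/2, Δ2=8, Δ3=-8/3
row 1: diag=8, rhs=-3; c'=1/4, d'=-3/8
row 2: denom=6−2·1/4=11/2; d'=(57−2·-3/8)/(11/2)=21/2
row 3: denom=8−1·2/11=86/11; d'=(-64−1·21/2)/(86/11)=-1639/172
back: M3=-1639/172
back: M2=21/2−2/11·-1639/172=526/43
back: M1=-3/8−1/4·526/43=-1181/344
M: M0=0, M1=-1181/344, M2=526/43, M3=-1639/172, M4=0
seg 0: a=1, c=M0/2=0, d=(M1−M0)/(6·2)=-1181/4128, b=Δ0−h0·(2M0+M1)/6=149/1032
seg 1: a=-1, c=M1/2=-1181/688, d=(M2−M1)/(6·2)=5389/4128, b=Δ1−h1·(2M1+M2)/6=-1697/516
seg 2: a=-4, c=M2/2=263/43, d=(M3−M2)/(6·1)=-3743/1032, b=Δ2−h2·(2M2+M3)/6=5687/1032
seg 3: a=4, c=M3/2=-1639/344, d=(M4−M3)/(6·3)=1639/3096, b=Δ3−h3·(2M3+M4)/6=3541/516
t_q=1 → seg 0, τ=1; S=1+149/1032·τ+0·τ²+-1181/4128·τ³=1181/1376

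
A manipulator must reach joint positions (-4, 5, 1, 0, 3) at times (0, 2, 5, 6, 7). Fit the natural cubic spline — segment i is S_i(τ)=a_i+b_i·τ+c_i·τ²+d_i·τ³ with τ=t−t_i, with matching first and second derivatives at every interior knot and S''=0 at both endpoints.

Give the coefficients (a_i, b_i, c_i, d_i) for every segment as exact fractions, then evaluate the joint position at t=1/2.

  seg 0: a=-4 b=2368/411 c=0 d=-1037/3288
  seg 1: a=5 b=1625/822 c=-1037/548 d=1297/4932
  seg 2: a=1 b=-3743/1644 c=65/137 d=1319/1644
  seg 3: a=0 b=887/822 c=1579/548 d=-1579/1644
S(1/2) = -10159/8768

Δ: Δ0=9/2, Δ1=-4/3, Δ2=-1, Δ3=3
row 1: diag=10, rhs=-35; c'=3/10, d'=-7/2
row 2: denom=8−3·3/10=71/10; d'=(2−3·-7/2)/(71/10)=125/71
row 3: denom=4−1·10/71=274/71; d'=(24−1·125/71)/(274/71)=1579/274
back: M3=1579/274
back: M2=125/71−10/71·1579/274=130/137
back: M1=-7/2−3/10·130/137=-1037/274
M: M0=0, M1=-1037/274, M2=130/137, M3=1579/274, M4=0
seg 0: a=-4, c=M0/2=0, d=(M1−M0)/(6·2)=-1037/3288, b=Δ0−h0·(2M0+M1)/6=2368/411
seg 1: a=5, c=M1/2=-1037/548, d=(M2−M1)/(6·3)=1297/4932, b=Δ1−h1·(2M1+M2)/6=1625/822
seg 2: a=1, c=M2/2=65/137, d=(M3−M2)/(6·1)=1319/1644, b=Δ2−h2·(2M2+M3)/6=-3743/1644
seg 3: a=0, c=M3/2=1579/548, d=(M4−M3)/(6·1)=-1579/1644, b=Δ3−h3·(2M3+M4)/6=887/822
t_q=1/2 → seg 0, τ=1/2; S=-4+2368/411·τ+0·τ²+-1037/3288·τ³=-10159/8768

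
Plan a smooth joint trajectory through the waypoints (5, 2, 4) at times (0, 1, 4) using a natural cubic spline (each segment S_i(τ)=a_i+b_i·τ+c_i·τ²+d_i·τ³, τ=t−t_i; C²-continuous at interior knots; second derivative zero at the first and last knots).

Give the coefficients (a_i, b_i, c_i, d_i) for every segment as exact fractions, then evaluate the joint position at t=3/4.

Δ: Δ0=-3, Δ1=2/3
row 1: diag=8, rhs=22; c'=3/8, d'=11/4
back: M1=11/4
M: M0=0, M1=11/4, M2=0
seg 0: a=5, c=M0/2=0, d=(M1−M0)/(6·1)=11/24, b=Δ0−h0·(2M0+M1)/6=-83/24
seg 1: a=2, c=M1/2=11/8, d=(M2−M1)/(6·3)=-11/72, b=Δ1−h1·(2M1+M2)/6=-25/12
t_q=3/4 → seg 0, τ=3/4; S=5+-83/24·τ+0·τ²+11/24·τ³=1331/512

  seg 0: a=5 b=-83/24 c=0 d=11/24
  seg 1: a=2 b=-25/12 c=11/8 d=-11/72
S(3/4) = 1331/512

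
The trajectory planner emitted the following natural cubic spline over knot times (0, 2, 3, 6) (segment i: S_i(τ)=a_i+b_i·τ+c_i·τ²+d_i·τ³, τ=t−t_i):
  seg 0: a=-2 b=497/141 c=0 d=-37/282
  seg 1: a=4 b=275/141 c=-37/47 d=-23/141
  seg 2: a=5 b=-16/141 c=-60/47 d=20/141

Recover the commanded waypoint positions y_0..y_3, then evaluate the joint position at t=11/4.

y_0=-2 y_1=4 y_2=5 y_3=-3
S(11/4) = 14893/3008

y_0 = S_0(0) = a_0 = -2
y_1 = S_1(0) = a_1 = 4
y_2 = S_2(0) = a_2 = 5
y_3 = S_2(3) = -3
t_q=11/4 is in segment 1 (τ=3/4); S_1(τ)=14893/3008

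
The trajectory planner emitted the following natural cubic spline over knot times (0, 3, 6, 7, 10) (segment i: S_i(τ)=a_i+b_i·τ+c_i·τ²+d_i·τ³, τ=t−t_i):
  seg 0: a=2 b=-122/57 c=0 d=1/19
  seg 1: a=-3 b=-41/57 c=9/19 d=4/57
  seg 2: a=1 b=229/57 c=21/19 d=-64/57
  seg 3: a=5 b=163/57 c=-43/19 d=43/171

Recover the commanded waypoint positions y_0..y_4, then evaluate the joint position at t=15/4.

y_0=2 y_1=-3 y_2=1 y_3=5 y_4=0
S(15/4) = -493/152

y_0 = S_0(0) = a_0 = 2
y_1 = S_1(0) = a_1 = -3
y_2 = S_2(0) = a_2 = 1
y_3 = S_3(0) = a_3 = 5
y_4 = S_3(3) = 0
t_q=15/4 is in segment 1 (τ=3/4); S_1(τ)=-493/152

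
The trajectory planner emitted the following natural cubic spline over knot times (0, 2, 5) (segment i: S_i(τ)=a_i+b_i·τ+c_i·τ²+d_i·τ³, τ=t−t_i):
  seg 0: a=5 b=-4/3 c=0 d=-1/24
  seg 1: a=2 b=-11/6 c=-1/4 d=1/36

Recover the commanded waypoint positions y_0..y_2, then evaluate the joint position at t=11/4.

y_0 = S_0(0) = a_0 = 5
y_1 = S_1(0) = a_1 = 2
y_2 = S_1(3) = -5
t_q=11/4 is in segment 1 (τ=3/4); S_1(τ)=127/256

y_0=5 y_1=2 y_2=-5
S(11/4) = 127/256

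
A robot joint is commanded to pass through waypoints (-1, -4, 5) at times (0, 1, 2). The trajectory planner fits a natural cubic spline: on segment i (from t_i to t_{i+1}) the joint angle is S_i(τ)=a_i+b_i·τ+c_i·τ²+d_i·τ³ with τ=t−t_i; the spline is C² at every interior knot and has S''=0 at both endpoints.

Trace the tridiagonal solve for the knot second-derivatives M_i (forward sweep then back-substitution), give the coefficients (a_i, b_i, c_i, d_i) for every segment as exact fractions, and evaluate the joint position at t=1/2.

Δ: Δ0=-3, Δ1=9
row 1: diag=4, rhs=72; c'=1/4, d'=18
back: M1=18
M: M0=0, M1=18, M2=0
seg 0: a=-1, c=M0/2=0, d=(M1−M0)/(6·1)=3, b=Δ0−h0·(2M0+M1)/6=-6
seg 1: a=-4, c=M1/2=9, d=(M2−M1)/(6·1)=-3, b=Δ1−h1·(2M1+M2)/6=3
t_q=1/2 → seg 0, τ=1/2; S=-1+-6·τ+0·τ²+3·τ³=-29/8

  seg 0: a=-1 b=-6 c=0 d=3
  seg 1: a=-4 b=3 c=9 d=-3
S(1/2) = -29/8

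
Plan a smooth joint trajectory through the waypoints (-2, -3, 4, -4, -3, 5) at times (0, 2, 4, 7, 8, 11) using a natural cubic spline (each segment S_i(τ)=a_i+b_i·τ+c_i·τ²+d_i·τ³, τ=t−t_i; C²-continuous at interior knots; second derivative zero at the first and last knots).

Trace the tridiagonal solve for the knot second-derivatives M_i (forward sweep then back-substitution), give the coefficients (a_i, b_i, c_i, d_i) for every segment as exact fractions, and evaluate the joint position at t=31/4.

  seg 0: a=-2 b=-2114/1053 c=0 d=3175/8424
  seg 1: a=-3 b=5297/2106 c=3175/1404 d=-7451/8424
  seg 2: a=4 b=997/1053 c=-1069/351 d=5816/9477
  seg 3: a=-4 b=-797/1053 c=2609/1053 d=-253/351
  seg 4: a=-3 b=2144/1053 c=332/1053 d=-332/9477
S(31/4) = -78131/22464

Δ: Δ0=-1/2, Δ1=7/2, Δ2=-8/3, Δ3=1, Δ4=8/3
row 1: diag=8, rhs=24; c'=1/4, d'=3
row 2: denom=10−2·1/4=19/2; d'=(-37−2·3)/(19/2)=-86/19
row 3: denom=8−3·6/19=134/19; d'=(22−3·-86/19)/(134/19)=338/67
row 4: denom=8−1·19/134=1053/134; d'=(10−1·338/67)/(1053/134)=664/1053
back: M4=664/1053
back: M3=338/67−19/134·664/1053=5218/1053
back: M2=-86/19−6/19·5218/1053=-2138/351
back: M1=3−1/4·-2138/351=3175/702
M: M0=0, M1=3175/702, M2=-2138/351, M3=5218/1053, M4=664/1053, M5=0
seg 0: a=-2, c=M0/2=0, d=(M1−M0)/(6·2)=3175/8424, b=Δ0−h0·(2M0+M1)/6=-2114/1053
seg 1: a=-3, c=M1/2=3175/1404, d=(M2−M1)/(6·2)=-7451/8424, b=Δ1−h1·(2M1+M2)/6=5297/2106
seg 2: a=4, c=M2/2=-1069/351, d=(M3−M2)/(6·3)=5816/9477, b=Δ2−h2·(2M2+M3)/6=997/1053
seg 3: a=-4, c=M3/2=2609/1053, d=(M4−M3)/(6·1)=-253/351, b=Δ3−h3·(2M3+M4)/6=-797/1053
seg 4: a=-3, c=M4/2=332/1053, d=(M5−M4)/(6·3)=-332/9477, b=Δ4−h4·(2M4+M5)/6=2144/1053
t_q=31/4 → seg 3, τ=3/4; S=-4+-797/1053·τ+2609/1053·τ²+-253/351·τ³=-78131/22464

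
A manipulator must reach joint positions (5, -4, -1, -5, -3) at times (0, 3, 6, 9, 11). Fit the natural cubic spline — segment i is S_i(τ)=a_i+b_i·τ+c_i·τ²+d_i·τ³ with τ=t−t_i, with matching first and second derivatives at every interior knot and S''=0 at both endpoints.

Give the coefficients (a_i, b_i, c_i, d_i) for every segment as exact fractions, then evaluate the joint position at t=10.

  seg 0: a=5 b=-1777/414 c=0 d=535/3726
  seg 1: a=-4 b=-86/207 c=535/414 d=-1019/3726
  seg 2: a=-1 b=-19/414 c=-242/207 d=919/3726
  seg 3: a=-5 b=-83/207 c=145/138 d=-145/828
S(10) = -1249/276

Δ: Δ0=-3, Δ1=1, Δ2=-4/3, Δ3=1
row 1: diag=12, rhs=24; c'=1/4, d'=2
row 2: denom=12−3·1/4=45/4; d'=(-14−3·2)/(45/4)=-16/9
row 3: denom=10−3·4/15=46/5; d'=(14−3·-16/9)/(46/5)=145/69
back: M3=145/69
back: M2=-16/9−4/15·145/69=-484/207
back: M1=2−1/4·-484/207=535/207
M: M0=0, M1=535/207, M2=-484/207, M3=145/69, M4=0
seg 0: a=5, c=M0/2=0, d=(M1−M0)/(6·3)=535/3726, b=Δ0−h0·(2M0+M1)/6=-1777/414
seg 1: a=-4, c=M1/2=535/414, d=(M2−M1)/(6·3)=-1019/3726, b=Δ1−h1·(2M1+M2)/6=-86/207
seg 2: a=-1, c=M2/2=-242/207, d=(M3−M2)/(6·3)=919/3726, b=Δ2−h2·(2M2+M3)/6=-19/414
seg 3: a=-5, c=M3/2=145/138, d=(M4−M3)/(6·2)=-145/828, b=Δ3−h3·(2M3+M4)/6=-83/207
t_q=10 → seg 3, τ=1; S=-5+-83/207·τ+145/138·τ²+-145/828·τ³=-1249/276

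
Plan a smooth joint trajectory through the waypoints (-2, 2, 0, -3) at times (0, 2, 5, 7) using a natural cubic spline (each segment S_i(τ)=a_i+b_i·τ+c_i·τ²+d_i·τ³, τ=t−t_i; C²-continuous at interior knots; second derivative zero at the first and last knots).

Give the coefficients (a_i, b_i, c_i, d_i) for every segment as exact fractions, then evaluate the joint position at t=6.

Δ: Δ0=2, Δ1=-2/3, Δ2=-3/2
row 1: diag=10, rhs=-16; c'=3/10, d'=-8/5
row 2: denom=10−3·3/10=91/10; d'=(-5−3·-8/5)/(91/10)=-2/91
back: M2=-2/91
back: M1=-8/5−3/10·-2/91=-145/91
M: M0=0, M1=-145/91, M2=-2/91, M3=0
seg 0: a=-2, c=M0/2=0, d=(M1−M0)/(6·2)=-145/1092, b=Δ0−h0·(2M0+M1)/6=691/273
seg 1: a=2, c=M1/2=-145/182, d=(M2−M1)/(6·3)=11/126, b=Δ1−h1·(2M1+M2)/6=256/273
seg 2: a=0, c=M2/2=-1/91, d=(M3−M2)/(6·2)=1/546, b=Δ2−h2·(2M2+M3)/6=-811/546
t_q=6 → seg 2, τ=1; S=0+-811/546·τ+-1/91·τ²+1/546·τ³=-136/91

  seg 0: a=-2 b=691/273 c=0 d=-145/1092
  seg 1: a=2 b=256/273 c=-145/182 d=11/126
  seg 2: a=0 b=-811/546 c=-1/91 d=1/546
S(6) = -136/91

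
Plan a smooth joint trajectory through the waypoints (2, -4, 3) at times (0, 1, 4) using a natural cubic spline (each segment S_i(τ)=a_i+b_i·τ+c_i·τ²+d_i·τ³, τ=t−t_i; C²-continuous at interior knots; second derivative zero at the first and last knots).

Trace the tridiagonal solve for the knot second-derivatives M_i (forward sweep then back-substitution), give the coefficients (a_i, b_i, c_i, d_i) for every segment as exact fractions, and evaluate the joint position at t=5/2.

Δ: Δ0=-6, Δ1=7/3
row 1: diag=8, rhs=50; c'=3/8, d'=25/4
back: M1=25/4
M: M0=0, M1=25/4, M2=0
seg 0: a=2, c=M0/2=0, d=(M1−M0)/(6·1)=25/24, b=Δ0−h0·(2M0+M1)/6=-169/24
seg 1: a=-4, c=M1/2=25/8, d=(M2−M1)/(6·3)=-25/72, b=Δ1−h1·(2M1+M2)/6=-47/12
t_q=5/2 → seg 1, τ=3/2; S=-4+-47/12·τ+25/8·τ²+-25/72·τ³=-257/64

  seg 0: a=2 b=-169/24 c=0 d=25/24
  seg 1: a=-4 b=-47/12 c=25/8 d=-25/72
S(5/2) = -257/64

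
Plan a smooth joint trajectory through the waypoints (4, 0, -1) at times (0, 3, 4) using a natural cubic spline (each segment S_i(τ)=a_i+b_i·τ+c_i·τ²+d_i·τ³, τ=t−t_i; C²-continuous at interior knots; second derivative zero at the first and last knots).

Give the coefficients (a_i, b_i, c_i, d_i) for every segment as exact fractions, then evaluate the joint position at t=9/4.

Δ: Δ0=-4/3, Δ1=-1
row 1: diag=8, rhs=2; c'=1/8, d'=1/4
back: M1=1/4
M: M0=0, M1=1/4, M2=0
seg 0: a=4, c=M0/2=0, d=(M1−M0)/(6·3)=1/72, b=Δ0−h0·(2M0+M1)/6=-35/24
seg 1: a=0, c=M1/2=1/8, d=(M2−M1)/(6·1)=-1/24, b=Δ1−h1·(2M1+M2)/6=-13/12
t_q=9/4 → seg 0, τ=9/4; S=4+-35/24·τ+0·τ²+1/72·τ³=449/512

  seg 0: a=4 b=-35/24 c=0 d=1/72
  seg 1: a=0 b=-13/12 c=1/8 d=-1/24
S(9/4) = 449/512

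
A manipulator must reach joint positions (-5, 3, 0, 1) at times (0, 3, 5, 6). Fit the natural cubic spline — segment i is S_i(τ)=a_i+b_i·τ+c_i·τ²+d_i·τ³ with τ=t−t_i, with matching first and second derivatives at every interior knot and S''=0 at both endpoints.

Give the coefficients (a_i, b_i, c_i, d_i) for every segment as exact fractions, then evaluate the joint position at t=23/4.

  seg 0: a=-5 b=359/84 c=0 d=-5/28
  seg 1: a=3 b=-23/42 c=-45/28 d=95/168
  seg 2: a=0 b=-4/21 c=25/14 d=-25/42
S(23/4) = 547/896

Δ: Δ0=8/3, Δ1=-3/2, Δ2=1
row 1: diag=10, rhs=-25; c'=1/5, d'=-5/2
row 2: denom=6−2·1/5=28/5; d'=(15−2·-5/2)/(28/5)=25/7
back: M2=25/7
back: M1=-5/2−1/5·25/7=-45/14
M: M0=0, M1=-45/14, M2=25/7, M3=0
seg 0: a=-5, c=M0/2=0, d=(M1−M0)/(6·3)=-5/28, b=Δ0−h0·(2M0+M1)/6=359/84
seg 1: a=3, c=M1/2=-45/28, d=(M2−M1)/(6·2)=95/168, b=Δ1−h1·(2M1+M2)/6=-23/42
seg 2: a=0, c=M2/2=25/14, d=(M3−M2)/(6·1)=-25/42, b=Δ2−h2·(2M2+M3)/6=-4/21
t_q=23/4 → seg 2, τ=3/4; S=0+-4/21·τ+25/14·τ²+-25/42·τ³=547/896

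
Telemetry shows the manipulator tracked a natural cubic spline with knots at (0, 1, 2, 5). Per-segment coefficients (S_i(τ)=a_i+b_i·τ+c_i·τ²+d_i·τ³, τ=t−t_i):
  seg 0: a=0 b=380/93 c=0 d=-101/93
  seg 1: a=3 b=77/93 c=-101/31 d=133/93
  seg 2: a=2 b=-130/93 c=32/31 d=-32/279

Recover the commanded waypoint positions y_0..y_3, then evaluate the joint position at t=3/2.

y_0=0 y_1=3 y_2=2 y_3=4
S(3/2) = 689/248

y_0 = S_0(0) = a_0 = 0
y_1 = S_1(0) = a_1 = 3
y_2 = S_2(0) = a_2 = 2
y_3 = S_2(3) = 4
t_q=3/2 is in segment 1 (τ=1/2); S_1(τ)=689/248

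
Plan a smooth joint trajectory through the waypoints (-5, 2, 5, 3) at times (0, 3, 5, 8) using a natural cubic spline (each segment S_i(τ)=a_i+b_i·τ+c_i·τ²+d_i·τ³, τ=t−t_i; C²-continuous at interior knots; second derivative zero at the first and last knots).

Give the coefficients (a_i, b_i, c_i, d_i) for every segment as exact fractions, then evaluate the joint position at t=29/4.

  seg 0: a=-5 b=59/24 c=0 d=-1/72
  seg 1: a=2 b=25/12 c=-1/8 d=-1/12
  seg 2: a=5 b=7/12 c=-5/8 d=5/72
S(29/4) = 2017/512

Δ: Δ0=7/3, Δ1=3/2, Δ2=-2/3
row 1: diag=10, rhs=-5; c'=1/5, d'=-1/2
row 2: denom=10−2·1/5=48/5; d'=(-13−2·-1/2)/(48/5)=-5/4
back: M2=-5/4
back: M1=-1/2−1/5·-5/4=-1/4
M: M0=0, M1=-1/4, M2=-5/4, M3=0
seg 0: a=-5, c=M0/2=0, d=(M1−M0)/(6·3)=-1/72, b=Δ0−h0·(2M0+M1)/6=59/24
seg 1: a=2, c=M1/2=-1/8, d=(M2−M1)/(6·2)=-1/12, b=Δ1−h1·(2M1+M2)/6=25/12
seg 2: a=5, c=M2/2=-5/8, d=(M3−M2)/(6·3)=5/72, b=Δ2−h2·(2M2+M3)/6=7/12
t_q=29/4 → seg 2, τ=9/4; S=5+7/12·τ+-5/8·τ²+5/72·τ³=2017/512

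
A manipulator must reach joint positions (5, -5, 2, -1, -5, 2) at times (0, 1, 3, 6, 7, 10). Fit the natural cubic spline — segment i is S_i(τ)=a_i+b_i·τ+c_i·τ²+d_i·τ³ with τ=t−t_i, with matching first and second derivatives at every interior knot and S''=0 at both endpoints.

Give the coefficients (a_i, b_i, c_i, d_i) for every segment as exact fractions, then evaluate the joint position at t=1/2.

Δ: Δ0=-10, Δ1=7/2, Δ2=-1, Δ3=-4, Δ4=7/3
row 1: diag=6, rhs=81; c'=1/3, d'=27/2
row 2: denom=10−2·1/3=28/3; d'=(-27−2·27/2)/(28/3)=-81/14
row 3: denom=8−3·9/28=197/28; d'=(-18−3·-81/14)/(197/28)=-18/197
row 4: denom=8−1·28/197=1548/197; d'=(38−1·-18/197)/(1548/197)=1876/387
back: M4=1876/387
back: M3=-18/197−28/197·1876/387=-302/387
back: M2=-81/14−9/28·-302/387=-238/43
back: M1=27/2−1/3·-238/43=3959/258
M: M0=0, M1=3959/258, M2=-238/43, M3=-302/387, M4=1876/387, M5=0
seg 0: a=5, c=M0/2=0, d=(M1−M0)/(6·1)=3959/1548, b=Δ0−h0·(2M0+M1)/6=-19439/1548
seg 1: a=-5, c=M1/2=3959/516, d=(M2−M1)/(6·2)=-5387/3096, b=Δ1−h1·(2M1+M2)/6=-3781/774
seg 2: a=2, c=M2/2=-119/43, d=(M3−M2)/(6·3)=920/3483, b=Δ2−h2·(2M2+M3)/6=1906/387
seg 3: a=-1, c=M3/2=-151/387, d=(M4−M3)/(6·1)=121/129, b=Δ3−h3·(2M3+M4)/6=-1760/387
seg 4: a=-5, c=M4/2=938/387, d=(M5−M4)/(6·3)=-938/3483, b=Δ4−h4·(2M4+M5)/6=-973/387
t_q=1/2 → seg 0, τ=1/2; S=5+-19439/1548·τ+0·τ²+3959/1548·τ³=-3959/4128

  seg 0: a=5 b=-19439/1548 c=0 d=3959/1548
  seg 1: a=-5 b=-3781/774 c=3959/516 d=-5387/3096
  seg 2: a=2 b=1906/387 c=-119/43 d=920/3483
  seg 3: a=-1 b=-1760/387 c=-151/387 d=121/129
  seg 4: a=-5 b=-973/387 c=938/387 d=-938/3483
S(1/2) = -3959/4128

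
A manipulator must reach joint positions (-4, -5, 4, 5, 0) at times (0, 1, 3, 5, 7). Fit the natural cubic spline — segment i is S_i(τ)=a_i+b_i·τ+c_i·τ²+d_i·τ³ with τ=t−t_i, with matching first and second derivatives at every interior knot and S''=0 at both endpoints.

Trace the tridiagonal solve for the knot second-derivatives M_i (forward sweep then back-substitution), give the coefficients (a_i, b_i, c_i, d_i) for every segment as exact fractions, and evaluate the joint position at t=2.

Δ: Δ0=-1, Δ1=9/2, Δ2=1/2, Δ3=-5/2
row 1: diag=6, rhs=33; c'=1/3, d'=11/2
row 2: denom=8−2·1/3=22/3; d'=(-24−2·11/2)/(22/3)=-105/22
row 3: denom=8−2·3/11=82/11; d'=(-18−2·-105/22)/(82/11)=-93/82
back: M3=-93/82
back: M2=-105/22−3/11·-93/82=-183/41
back: M1=11/2−1/3·-183/41=573/82
M: M0=0, M1=573/82, M2=-183/41, M3=-93/82, M4=0
seg 0: a=-4, c=M0/2=0, d=(M1−M0)/(6·1)=191/164, b=Δ0−h0·(2M0+M1)/6=-355/164
seg 1: a=-5, c=M1/2=573/164, d=(M2−M1)/(6·2)=-313/328, b=Δ1−h1·(2M1+M2)/6=109/82
seg 2: a=4, c=M2/2=-183/82, d=(M3−M2)/(6·2)=91/328, b=Δ2−h2·(2M2+M3)/6=158/41
seg 3: a=5, c=M3/2=-93/164, d=(M4−M3)/(6·2)=31/328, b=Δ3−h3·(2M3+M4)/6=-143/82
t_q=2 → seg 1, τ=1; S=-5+109/82·τ+573/164·τ²+-313/328·τ³=-371/328

  seg 0: a=-4 b=-355/164 c=0 d=191/164
  seg 1: a=-5 b=109/82 c=573/164 d=-313/328
  seg 2: a=4 b=158/41 c=-183/82 d=91/328
  seg 3: a=5 b=-143/82 c=-93/164 d=31/328
S(2) = -371/328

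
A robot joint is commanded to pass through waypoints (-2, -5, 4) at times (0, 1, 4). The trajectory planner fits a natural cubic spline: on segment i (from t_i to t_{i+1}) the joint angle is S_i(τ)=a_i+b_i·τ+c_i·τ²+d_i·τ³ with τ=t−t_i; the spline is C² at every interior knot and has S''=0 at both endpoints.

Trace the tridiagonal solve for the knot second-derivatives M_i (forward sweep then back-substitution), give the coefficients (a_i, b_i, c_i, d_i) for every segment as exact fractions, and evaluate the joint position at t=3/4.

  seg 0: a=-2 b=-15/4 c=0 d=3/4
  seg 1: a=-5 b=-3/2 c=9/4 d=-1/4
S(3/4) = -1151/256

Δ: Δ0=-3, Δ1=3
row 1: diag=8, rhs=36; c'=3/8, d'=9/2
back: M1=9/2
M: M0=0, M1=9/2, M2=0
seg 0: a=-2, c=M0/2=0, d=(M1−M0)/(6·1)=3/4, b=Δ0−h0·(2M0+M1)/6=-15/4
seg 1: a=-5, c=M1/2=9/4, d=(M2−M1)/(6·3)=-1/4, b=Δ1−h1·(2M1+M2)/6=-3/2
t_q=3/4 → seg 0, τ=3/4; S=-2+-15/4·τ+0·τ²+3/4·τ³=-1151/256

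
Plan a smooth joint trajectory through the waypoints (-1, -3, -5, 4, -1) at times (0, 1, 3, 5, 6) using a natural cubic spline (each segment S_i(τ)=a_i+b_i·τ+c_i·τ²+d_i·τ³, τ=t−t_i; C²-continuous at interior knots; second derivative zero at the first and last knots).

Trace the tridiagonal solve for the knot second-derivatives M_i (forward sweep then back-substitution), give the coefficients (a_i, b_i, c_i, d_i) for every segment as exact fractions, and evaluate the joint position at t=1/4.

Δ: Δ0=-2, Δ1=-1, Δ2=9/2, Δ3=-5
row 1: diag=6, rhs=6; c'=1/3, d'=1
row 2: denom=8−2·1/3=22/3; d'=(33−2·1)/(22/3)=93/22
row 3: denom=6−2·3/11=60/11; d'=(-57−2·93/22)/(60/11)=-12
back: M3=-12
back: M2=93/22−3/11·-12=15/2
back: M1=1−1/3·15/2=-3/2
M: M0=0, M1=-3/2, M2=15/2, M3=-12, M4=0
seg 0: a=-1, c=M0/2=0, d=(M1−M0)/(6·1)=-1/4, b=Δ0−h0·(2M0+M1)/6=-7/4
seg 1: a=-3, c=M1/2=-3/4, d=(M2−M1)/(6·2)=3/4, b=Δ1−h1·(2M1+M2)/6=-5/2
seg 2: a=-5, c=M2/2=15/4, d=(M3−M2)/(6·2)=-13/8, b=Δ2−h2·(2M2+M3)/6=7/2
seg 3: a=4, c=M3/2=-6, d=(M4−M3)/(6·1)=2, b=Δ3−h3·(2M3+M4)/6=-1
t_q=1/4 → seg 0, τ=1/4; S=-1+-7/4·τ+0·τ²+-1/4·τ³=-369/256

  seg 0: a=-1 b=-7/4 c=0 d=-1/4
  seg 1: a=-3 b=-5/2 c=-3/4 d=3/4
  seg 2: a=-5 b=7/2 c=15/4 d=-13/8
  seg 3: a=4 b=-1 c=-6 d=2
S(1/4) = -369/256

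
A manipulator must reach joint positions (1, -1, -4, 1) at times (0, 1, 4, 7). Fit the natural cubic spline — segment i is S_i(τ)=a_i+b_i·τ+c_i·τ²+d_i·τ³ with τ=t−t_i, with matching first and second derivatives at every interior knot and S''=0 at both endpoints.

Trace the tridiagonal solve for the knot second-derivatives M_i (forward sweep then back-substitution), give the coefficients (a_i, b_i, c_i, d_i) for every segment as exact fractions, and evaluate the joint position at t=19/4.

  seg 0: a=1 b=-178/87 c=0 d=4/87
  seg 1: a=-1 b=-166/87 c=4/29 d=43/783
  seg 2: a=-4 b=35/87 c=55/87 d=-55/783
S(19/4) = -6259/1856

Δ: Δ0=-2, Δ1=-1, Δ2=5/3
row 1: diag=8, rhs=6; c'=3/8, d'=3/4
row 2: denom=12−3·3/8=87/8; d'=(16−3·3/4)/(87/8)=110/87
back: M2=110/87
back: M1=3/4−3/8·110/87=8/29
M: M0=0, M1=8/29, M2=110/87, M3=0
seg 0: a=1, c=M0/2=0, d=(M1−M0)/(6·1)=4/87, b=Δ0−h0·(2M0+M1)/6=-178/87
seg 1: a=-1, c=M1/2=4/29, d=(M2−M1)/(6·3)=43/783, b=Δ1−h1·(2M1+M2)/6=-166/87
seg 2: a=-4, c=M2/2=55/87, d=(M3−M2)/(6·3)=-55/783, b=Δ2−h2·(2M2+M3)/6=35/87
t_q=19/4 → seg 2, τ=3/4; S=-4+35/87·τ+55/87·τ²+-55/783·τ³=-6259/1856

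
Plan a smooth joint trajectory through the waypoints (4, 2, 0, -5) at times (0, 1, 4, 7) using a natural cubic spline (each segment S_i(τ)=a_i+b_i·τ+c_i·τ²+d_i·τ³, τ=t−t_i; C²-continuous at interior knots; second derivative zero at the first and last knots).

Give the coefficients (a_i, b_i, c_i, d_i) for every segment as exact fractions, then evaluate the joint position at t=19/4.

Δ: Δ0=-2, Δ1=-2/3, Δ2=-5/3
row 1: diag=8, rhs=8; c'=3/8, d'=1
row 2: denom=12−3·3/8=87/8; d'=(-6−3·1)/(87/8)=-24/29
back: M2=-24/29
back: M1=1−3/8·-24/29=38/29
M: M0=0, M1=38/29, M2=-24/29, M3=0
seg 0: a=4, c=M0/2=0, d=(M1−M0)/(6·1)=19/87, b=Δ0−h0·(2M0+M1)/6=-193/87
seg 1: a=2, c=M1/2=19/29, d=(M2−M1)/(6·3)=-31/261, b=Δ1−h1·(2M1+M2)/6=-136/87
seg 2: a=0, c=M2/2=-12/29, d=(M3−M2)/(6·3)=4/87, b=Δ2−h2·(2M2+M3)/6=-73/87
t_q=19/4 → seg 2, τ=3/4; S=0+-73/87·τ+-12/29·τ²+4/87·τ³=-391/464

  seg 0: a=4 b=-193/87 c=0 d=19/87
  seg 1: a=2 b=-136/87 c=19/29 d=-31/261
  seg 2: a=0 b=-73/87 c=-12/29 d=4/87
S(19/4) = -391/464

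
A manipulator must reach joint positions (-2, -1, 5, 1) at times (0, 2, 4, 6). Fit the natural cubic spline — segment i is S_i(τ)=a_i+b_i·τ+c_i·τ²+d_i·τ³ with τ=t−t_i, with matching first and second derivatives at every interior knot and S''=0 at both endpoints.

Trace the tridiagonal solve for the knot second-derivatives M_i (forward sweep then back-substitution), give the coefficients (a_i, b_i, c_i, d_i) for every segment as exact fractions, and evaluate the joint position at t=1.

  seg 0: a=-2 b=-1/2 c=0 d=1/4
  seg 1: a=-1 b=5/2 c=3/2 d=-5/8
  seg 2: a=5 b=1 c=-9/4 d=3/8
S(1) = -9/4

Δ: Δ0=1/2, Δ1=3, Δ2=-2
row 1: diag=8, rhs=15; c'=1/4, d'=15/8
row 2: denom=8−2·1/4=15/2; d'=(-30−2·15/8)/(15/2)=-9/2
back: M2=-9/2
back: M1=15/8−1/4·-9/2=3
M: M0=0, M1=3, M2=-9/2, M3=0
seg 0: a=-2, c=M0/2=0, d=(M1−M0)/(6·2)=1/4, b=Δ0−h0·(2M0+M1)/6=-1/2
seg 1: a=-1, c=M1/2=3/2, d=(M2−M1)/(6·2)=-5/8, b=Δ1−h1·(2M1+M2)/6=5/2
seg 2: a=5, c=M2/2=-9/4, d=(M3−M2)/(6·2)=3/8, b=Δ2−h2·(2M2+M3)/6=1
t_q=1 → seg 0, τ=1; S=-2+-1/2·τ+0·τ²+1/4·τ³=-9/4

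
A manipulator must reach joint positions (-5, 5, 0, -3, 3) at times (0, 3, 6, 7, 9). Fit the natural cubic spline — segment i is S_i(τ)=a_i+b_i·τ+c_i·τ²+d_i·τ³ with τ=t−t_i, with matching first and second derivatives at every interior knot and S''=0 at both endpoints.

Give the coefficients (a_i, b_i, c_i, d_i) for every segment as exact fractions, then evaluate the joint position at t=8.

Δ: Δ0=10/3, Δ1=-5/3, Δ2=-3, Δ3=3
row 1: diag=12, rhs=-30; c'=1/4, d'=-5/2
row 2: denom=8−3·1/4=29/4; d'=(-8−3·-5/2)/(29/4)=-2/29
row 3: denom=6−1·4/29=170/29; d'=(36−1·-2/29)/(170/29)=523/85
back: M3=523/85
back: M2=-2/29−4/29·523/85=-78/85
back: M1=-5/2−1/4·-78/85=-193/85
M: M0=0, M1=-193/85, M2=-78/85, M3=523/85, M4=0
seg 0: a=-5, c=M0/2=0, d=(M1−M0)/(6·3)=-193/1530, b=Δ0−h0·(2M0+M1)/6=2279/510
seg 1: a=5, c=M1/2=-193/170, d=(M2−M1)/(6·3)=23/306, b=Δ1−h1·(2M1+M2)/6=271/255
seg 2: a=0, c=M2/2=-39/85, d=(M3−M2)/(6·1)=601/510, b=Δ2−h2·(2M2+M3)/6=-1897/510
seg 3: a=-3, c=M3/2=523/170, d=(M4−M3)/(6·2)=-523/1020, b=Δ3−h3·(2M3+M4)/6=-281/255
t_q=8 → seg 3, τ=1; S=-3+-281/255·τ+523/170·τ²+-523/1020·τ³=-523/340

  seg 0: a=-5 b=2279/510 c=0 d=-193/1530
  seg 1: a=5 b=271/255 c=-193/170 d=23/306
  seg 2: a=0 b=-1897/510 c=-39/85 d=601/510
  seg 3: a=-3 b=-281/255 c=523/170 d=-523/1020
S(8) = -523/340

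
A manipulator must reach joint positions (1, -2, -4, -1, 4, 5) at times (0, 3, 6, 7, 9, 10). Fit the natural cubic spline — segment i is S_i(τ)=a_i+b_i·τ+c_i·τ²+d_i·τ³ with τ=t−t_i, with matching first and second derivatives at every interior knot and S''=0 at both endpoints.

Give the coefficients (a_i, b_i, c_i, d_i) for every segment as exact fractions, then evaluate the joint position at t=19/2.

Δ: Δ0=-1, Δ1=-2/3, Δ2=3, Δ3=5/2, Δ4=1
row 1: diag=12, rhs=2; c'=1/4, d'=1/6
row 2: denom=8−3·1/4=29/4; d'=(22−3·1/6)/(29/4)=86/29
row 3: denom=6−1·4/29=170/29; d'=(-3−1·86/29)/(170/29)=-173/170
row 4: denom=6−2·29/85=452/85; d'=(-9−2·-173/170)/(452/85)=-148/113
back: M4=-148/113
back: M3=-173/170−29/85·-148/113=-129/226
back: M2=86/29−4/29·-129/226=344/113
back: M1=1/6−1/4·344/113=-403/678
M: M0=0, M1=-403/678, M2=344/113, M3=-129/226, M4=-148/113, M5=0
seg 0: a=1, c=M0/2=0, d=(M1−M0)/(6·3)=-403/12204, b=Δ0−h0·(2M0+M1)/6=-953/1356
seg 1: a=-2, c=M1/2=-403/1356, d=(M2−M1)/(6·3)=2467/12204, b=Δ1−h1·(2M1+M2)/6=-1081/678
seg 2: a=-4, c=M2/2=172/113, d=(M3−M2)/(6·1)=-817/1356, b=Δ2−h2·(2M2+M3)/6=2821/1356
seg 3: a=-1, c=M3/2=-129/452, d=(M4−M3)/(6·2)=-167/2712, b=Δ3−h3·(2M3+M4)/6=2249/678
seg 4: a=4, c=M4/2=-74/113, d=(M5−M4)/(6·1)=74/339, b=Δ4−h4·(2M4+M5)/6=487/339
t_q=19/2 → seg 4, τ=1/2; S=4+487/339·τ+-74/113·τ²+74/339·τ³=2071/452

  seg 0: a=1 b=-953/1356 c=0 d=-403/12204
  seg 1: a=-2 b=-1081/678 c=-403/1356 d=2467/12204
  seg 2: a=-4 b=2821/1356 c=172/113 d=-817/1356
  seg 3: a=-1 b=2249/678 c=-129/452 d=-167/2712
  seg 4: a=4 b=487/339 c=-74/113 d=74/339
S(19/2) = 2071/452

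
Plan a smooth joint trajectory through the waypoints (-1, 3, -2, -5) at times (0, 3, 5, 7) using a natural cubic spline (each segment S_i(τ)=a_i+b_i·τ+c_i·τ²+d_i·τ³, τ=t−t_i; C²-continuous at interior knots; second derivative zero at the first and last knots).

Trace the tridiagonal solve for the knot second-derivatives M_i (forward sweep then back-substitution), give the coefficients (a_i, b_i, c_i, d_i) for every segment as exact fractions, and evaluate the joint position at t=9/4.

Δ: Δ0=4/3, Δ1=-5/2, Δ2=-3/2
row 1: diag=10, rhs=-23; c'=1/5, d'=-23/10
row 2: denom=8−2·1/5=38/5; d'=(6−2·-23/10)/(38/5)=53/38
back: M2=53/38
back: M1=-23/10−1/5·53/38=-49/19
M: M0=0, M1=-49/19, M2=53/38, M3=0
seg 0: a=-1, c=M0/2=0, d=(M1−M0)/(6·3)=-49/342, b=Δ0−h0·(2M0+M1)/6=299/114
seg 1: a=3, c=M1/2=-49/38, d=(M2−M1)/(6·2)=151/456, b=Δ1−h1·(2M1+M2)/6=-71/57
seg 2: a=-2, c=M2/2=53/76, d=(M3−M2)/(6·2)=-53/456, b=Δ2−h2·(2M2+M3)/6=-277/114
t_q=9/4 → seg 0, τ=9/4; S=-1+299/114·τ+0·τ²+-49/342·τ³=7951/2432

  seg 0: a=-1 b=299/114 c=0 d=-49/342
  seg 1: a=3 b=-71/57 c=-49/38 d=151/456
  seg 2: a=-2 b=-277/114 c=53/76 d=-53/456
S(9/4) = 7951/2432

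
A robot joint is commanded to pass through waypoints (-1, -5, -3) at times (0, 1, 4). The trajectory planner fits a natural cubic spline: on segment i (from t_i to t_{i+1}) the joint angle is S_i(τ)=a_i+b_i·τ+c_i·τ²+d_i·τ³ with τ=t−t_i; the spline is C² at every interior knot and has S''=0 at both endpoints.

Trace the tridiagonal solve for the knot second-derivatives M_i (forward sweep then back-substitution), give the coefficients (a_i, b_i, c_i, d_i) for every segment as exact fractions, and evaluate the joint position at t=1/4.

Δ: Δ0=-4, Δ1=2/3
row 1: diag=8, rhs=28; c'=3/8, d'=7/2
back: M1=7/2
M: M0=0, M1=7/2, M2=0
seg 0: a=-1, c=M0/2=0, d=(M1−M0)/(6·1)=7/12, b=Δ0−h0·(2M0+M1)/6=-55/12
seg 1: a=-5, c=M1/2=7/4, d=(M2−M1)/(6·3)=-7/36, b=Δ1−h1·(2M1+M2)/6=-17/6
t_q=1/4 → seg 0, τ=1/4; S=-1+-55/12·τ+0·τ²+7/12·τ³=-547/256

  seg 0: a=-1 b=-55/12 c=0 d=7/12
  seg 1: a=-5 b=-17/6 c=7/4 d=-7/36
S(1/4) = -547/256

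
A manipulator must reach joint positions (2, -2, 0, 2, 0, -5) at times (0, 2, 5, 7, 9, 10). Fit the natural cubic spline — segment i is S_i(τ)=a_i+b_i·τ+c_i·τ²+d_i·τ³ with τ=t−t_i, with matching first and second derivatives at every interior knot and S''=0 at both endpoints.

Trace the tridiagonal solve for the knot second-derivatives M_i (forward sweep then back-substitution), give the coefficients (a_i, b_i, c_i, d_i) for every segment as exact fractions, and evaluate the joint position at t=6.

  seg 0: a=2 b=-7208/2823 c=0 d=781/5646
  seg 1: a=-2 b=-2522/2823 c=781/941 d=-875/8469
  seg 2: a=0 b=3661/2823 c=-94/941 d=-137/5646
  seg 3: a=2 b=1711/2823 c=-231/941 d=-787/2823
  seg 4: a=0 b=-10505/2823 c=-1805/941 d=1805/2823
S(6) = 2207/1882

Δ: Δ0=-2, Δ1=2/3, Δ2=1, Δ3=-1, Δ4=-5
row 1: diag=10, rhs=16; c'=3/10, d'=8/5
row 2: denom=10−3·3/10=91/10; d'=(2−3·8/5)/(91/10)=-4/13
row 3: denom=8−2·20/91=688/91; d'=(-12−2·-4/13)/(688/91)=-259/172
row 4: denom=6−2·91/344=941/172; d'=(-24−2·-259/172)/(941/172)=-3610/941
back: M4=-3610/941
back: M3=-259/172−91/344·-3610/941=-462/941
back: M2=-4/13−20/91·-462/941=-188/941
back: M1=8/5−3/10·-188/941=1562/941
M: M0=0, M1=1562/941, M2=-188/941, M3=-462/941, M4=-3610/941, M5=0
seg 0: a=2, c=M0/2=0, d=(M1−M0)/(6·2)=781/5646, b=Δ0−h0·(2M0+M1)/6=-7208/2823
seg 1: a=-2, c=M1/2=781/941, d=(M2−M1)/(6·3)=-875/8469, b=Δ1−h1·(2M1+M2)/6=-2522/2823
seg 2: a=0, c=M2/2=-94/941, d=(M3−M2)/(6·2)=-137/5646, b=Δ2−h2·(2M2+M3)/6=3661/2823
seg 3: a=2, c=M3/2=-231/941, d=(M4−M3)/(6·2)=-787/2823, b=Δ3−h3·(2M3+M4)/6=1711/2823
seg 4: a=0, c=M4/2=-1805/941, d=(M5−M4)/(6·1)=1805/2823, b=Δ4−h4·(2M4+M5)/6=-10505/2823
t_q=6 → seg 2, τ=1; S=0+3661/2823·τ+-94/941·τ²+-137/5646·τ³=2207/1882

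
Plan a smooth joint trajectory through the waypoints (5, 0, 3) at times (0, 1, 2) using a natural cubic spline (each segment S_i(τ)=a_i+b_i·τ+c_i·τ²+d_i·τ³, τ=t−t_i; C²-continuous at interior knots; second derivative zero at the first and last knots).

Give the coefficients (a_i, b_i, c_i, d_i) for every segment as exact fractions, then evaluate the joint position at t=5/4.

Δ: Δ0=-5, Δ1=3
row 1: diag=4, rhs=48; c'=1/4, d'=12
back: M1=12
M: M0=0, M1=12, M2=0
seg 0: a=5, c=M0/2=0, d=(M1−M0)/(6·1)=2, b=Δ0−h0·(2M0+M1)/6=-7
seg 1: a=0, c=M1/2=6, d=(M2−M1)/(6·1)=-2, b=Δ1−h1·(2M1+M2)/6=-1
t_q=5/4 → seg 1, τ=1/4; S=0+-1·τ+6·τ²+-2·τ³=3/32

  seg 0: a=5 b=-7 c=0 d=2
  seg 1: a=0 b=-1 c=6 d=-2
S(5/4) = 3/32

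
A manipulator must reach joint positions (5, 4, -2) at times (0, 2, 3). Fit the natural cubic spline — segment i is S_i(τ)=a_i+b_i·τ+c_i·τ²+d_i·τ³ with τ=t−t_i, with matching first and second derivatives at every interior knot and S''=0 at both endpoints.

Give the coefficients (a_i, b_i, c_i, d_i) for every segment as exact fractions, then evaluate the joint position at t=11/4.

Δ: Δ0=-1/2, Δ1=-6
row 1: diag=6, rhs=-33; c'=1/6, d'=-11/2
back: M1=-11/2
M: M0=0, M1=-11/2, M2=0
seg 0: a=5, c=M0/2=0, d=(M1−M0)/(6·2)=-11/24, b=Δ0−h0·(2M0+M1)/6=4/3
seg 1: a=4, c=M1/2=-11/4, d=(M2−M1)/(6·1)=11/12, b=Δ1−h1·(2M1+M2)/6=-25/6
t_q=11/4 → seg 1, τ=3/4; S=4+-25/6·τ+-11/4·τ²+11/12·τ³=-73/256

  seg 0: a=5 b=4/3 c=0 d=-11/24
  seg 1: a=4 b=-25/6 c=-11/4 d=11/12
S(11/4) = -73/256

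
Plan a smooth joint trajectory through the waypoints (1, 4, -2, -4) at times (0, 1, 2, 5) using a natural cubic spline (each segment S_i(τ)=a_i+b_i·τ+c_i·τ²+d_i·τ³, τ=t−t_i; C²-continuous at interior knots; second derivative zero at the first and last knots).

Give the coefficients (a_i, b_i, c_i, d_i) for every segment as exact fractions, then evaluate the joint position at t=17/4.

Δ: Δ0=3, Δ1=-6, Δ2=-2/3
row 1: diag=4, rhs=-54; c'=1/4, d'=-27/2
row 2: denom=8−1·1/4=31/4; d'=(32−1·-27/2)/(31/4)=182/31
back: M2=182/31
back: M1=-27/2−1/4·182/31=-464/31
M: M0=0, M1=-464/31, M2=182/31, M3=0
seg 0: a=1, c=M0/2=0, d=(M1−M0)/(6·1)=-232/93, b=Δ0−h0·(2M0+M1)/6=511/93
seg 1: a=4, c=M1/2=-232/31, d=(M2−M1)/(6·1)=323/93, b=Δ1−h1·(2M1+M2)/6=-185/93
seg 2: a=-2, c=M2/2=91/31, d=(M3−M2)/(6·3)=-91/279, b=Δ2−h2·(2M2+M3)/6=-608/93
t_q=17/4 → seg 2, τ=9/4; S=-2+-608/93·τ+91/31·τ²+-91/279·τ³=-11039/1984

  seg 0: a=1 b=511/93 c=0 d=-232/93
  seg 1: a=4 b=-185/93 c=-232/31 d=323/93
  seg 2: a=-2 b=-608/93 c=91/31 d=-91/279
S(17/4) = -11039/1984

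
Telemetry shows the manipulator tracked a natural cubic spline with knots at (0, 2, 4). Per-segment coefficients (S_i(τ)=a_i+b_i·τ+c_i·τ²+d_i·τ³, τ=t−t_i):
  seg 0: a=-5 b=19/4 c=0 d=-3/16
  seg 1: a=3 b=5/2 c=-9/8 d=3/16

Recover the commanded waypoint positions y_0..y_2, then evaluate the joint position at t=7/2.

y_0 = S_0(0) = a_0 = -5
y_1 = S_1(0) = a_1 = 3
y_2 = S_1(2) = 5
t_q=7/2 is in segment 1 (τ=3/2); S_1(τ)=621/128

y_0=-5 y_1=3 y_2=5
S(7/2) = 621/128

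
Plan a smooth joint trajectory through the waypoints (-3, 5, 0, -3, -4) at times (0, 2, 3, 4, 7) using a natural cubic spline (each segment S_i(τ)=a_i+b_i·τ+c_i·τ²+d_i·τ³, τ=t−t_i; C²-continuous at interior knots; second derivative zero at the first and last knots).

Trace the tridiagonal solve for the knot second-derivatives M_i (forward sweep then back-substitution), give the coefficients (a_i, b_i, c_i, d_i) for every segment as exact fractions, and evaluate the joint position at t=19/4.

  seg 0: a=-3 b=1945/267 c=0 d=-877/1068
  seg 1: a=5 b=-686/267 c=-877/178 d=1333/534
  seg 2: a=0 b=-2635/534 c=228/89 d=-335/534
  seg 3: a=-3 b=-452/267 c=121/178 d=-121/1602
S(19/4) = -44647/11392

Δ: Δ0=4, Δ1=-5, Δ2=-3, Δ3=-1/3
row 1: diag=6, rhs=-54; c'=1/6, d'=-9
row 2: denom=4−1·1/6=23/6; d'=(12−1·-9)/(23/6)=126/23
row 3: denom=8−1·6/23=178/23; d'=(16−1·126/23)/(178/23)=121/89
back: M3=121/89
back: M2=126/23−6/23·121/89=456/89
back: M1=-9−1/6·456/89=-877/89
M: M0=0, M1=-877/89, M2=456/89, M3=121/89, M4=0
seg 0: a=-3, c=M0/2=0, d=(M1−M0)/(6·2)=-877/1068, b=Δ0−h0·(2M0+M1)/6=1945/267
seg 1: a=5, c=M1/2=-877/178, d=(M2−M1)/(6·1)=1333/534, b=Δ1−h1·(2M1+M2)/6=-686/267
seg 2: a=0, c=M2/2=228/89, d=(M3−M2)/(6·1)=-335/534, b=Δ2−h2·(2M2+M3)/6=-2635/534
seg 3: a=-3, c=M3/2=121/178, d=(M4−M3)/(6·3)=-121/1602, b=Δ3−h3·(2M3+M4)/6=-452/267
t_q=19/4 → seg 3, τ=3/4; S=-3+-452/267·τ+121/178·τ²+-121/1602·τ³=-44647/11392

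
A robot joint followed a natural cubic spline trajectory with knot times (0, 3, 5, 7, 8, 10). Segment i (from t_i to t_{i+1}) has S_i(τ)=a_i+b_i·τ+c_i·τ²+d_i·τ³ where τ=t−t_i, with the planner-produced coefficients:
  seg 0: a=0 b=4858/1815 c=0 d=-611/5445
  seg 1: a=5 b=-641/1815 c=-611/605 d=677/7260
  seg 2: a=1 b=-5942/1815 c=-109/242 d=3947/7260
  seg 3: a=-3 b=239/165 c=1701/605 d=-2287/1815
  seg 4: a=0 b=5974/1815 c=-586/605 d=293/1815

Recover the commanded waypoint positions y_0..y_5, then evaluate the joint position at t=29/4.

y_0=0 y_1=5 y_2=1 y_3=-3 y_4=0 y_5=4
S(29/4) = -96097/38720

y_0 = S_0(0) = a_0 = 0
y_1 = S_1(0) = a_1 = 5
y_2 = S_2(0) = a_2 = 1
y_3 = S_3(0) = a_3 = -3
y_4 = S_4(0) = a_4 = 0
y_5 = S_4(2) = 4
t_q=29/4 is in segment 3 (τ=1/4); S_3(τ)=-96097/38720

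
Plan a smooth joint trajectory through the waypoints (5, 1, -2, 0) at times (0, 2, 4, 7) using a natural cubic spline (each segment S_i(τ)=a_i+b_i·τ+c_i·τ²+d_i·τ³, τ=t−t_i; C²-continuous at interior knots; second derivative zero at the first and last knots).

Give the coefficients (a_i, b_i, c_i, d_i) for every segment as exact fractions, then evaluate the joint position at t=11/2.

  seg 0: a=5 b=-115/57 c=0 d=1/228
  seg 1: a=1 b=-112/57 c=1/38 d=47/456
  seg 2: a=-2 b=-71/114 c=49/76 d=-49/684
S(11/2) = -1049/608

Δ: Δ0=-2, Δ1=-3/2, Δ2=2/3
row 1: diag=8, rhs=3; c'=1/4, d'=3/8
row 2: denom=10−2·1/4=19/2; d'=(13−2·3/8)/(19/2)=49/38
back: M2=49/38
back: M1=3/8−1/4·49/38=1/19
M: M0=0, M1=1/19, M2=49/38, M3=0
seg 0: a=5, c=M0/2=0, d=(M1−M0)/(6·2)=1/228, b=Δ0−h0·(2M0+M1)/6=-115/57
seg 1: a=1, c=M1/2=1/38, d=(M2−M1)/(6·2)=47/456, b=Δ1−h1·(2M1+M2)/6=-112/57
seg 2: a=-2, c=M2/2=49/76, d=(M3−M2)/(6·3)=-49/684, b=Δ2−h2·(2M2+M3)/6=-71/114
t_q=11/2 → seg 2, τ=3/2; S=-2+-71/114·τ+49/76·τ²+-49/684·τ³=-1049/608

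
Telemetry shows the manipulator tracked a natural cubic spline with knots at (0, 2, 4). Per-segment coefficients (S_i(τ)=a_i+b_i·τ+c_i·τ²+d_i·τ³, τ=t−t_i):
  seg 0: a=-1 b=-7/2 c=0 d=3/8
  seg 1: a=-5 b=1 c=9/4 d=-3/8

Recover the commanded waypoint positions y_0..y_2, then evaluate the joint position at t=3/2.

y_0 = S_0(0) = a_0 = -1
y_1 = S_1(0) = a_1 = -5
y_2 = S_1(2) = 3
t_q=3/2 is in segment 0 (τ=3/2); S_0(τ)=-319/64

y_0=-1 y_1=-5 y_2=3
S(3/2) = -319/64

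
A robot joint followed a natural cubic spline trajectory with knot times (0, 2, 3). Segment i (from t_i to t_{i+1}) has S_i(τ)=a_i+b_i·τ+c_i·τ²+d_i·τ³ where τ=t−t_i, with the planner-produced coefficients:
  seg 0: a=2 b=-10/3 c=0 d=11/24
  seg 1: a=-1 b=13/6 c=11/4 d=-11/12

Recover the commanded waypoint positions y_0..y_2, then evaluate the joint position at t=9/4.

y_0=2 y_1=-1 y_2=3
S(9/4) = -77/256

y_0 = S_0(0) = a_0 = 2
y_1 = S_1(0) = a_1 = -1
y_2 = S_1(1) = 3
t_q=9/4 is in segment 1 (τ=1/4); S_1(τ)=-77/256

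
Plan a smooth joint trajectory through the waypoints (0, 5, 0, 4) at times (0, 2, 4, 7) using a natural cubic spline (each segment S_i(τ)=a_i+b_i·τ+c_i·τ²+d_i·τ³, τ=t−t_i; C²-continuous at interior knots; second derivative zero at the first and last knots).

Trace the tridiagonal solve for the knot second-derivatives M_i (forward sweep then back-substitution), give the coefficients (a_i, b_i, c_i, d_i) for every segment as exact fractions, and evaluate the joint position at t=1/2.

  seg 0: a=0 b=229/57 c=0 d=-173/456
  seg 1: a=5 b=-61/114 c=-173/76 d=295/456
  seg 2: a=0 b=-107/57 c=61/38 d=-61/342
S(1/2) = 2385/1216

Δ: Δ0=5/2, Δ1=-5/2, Δ2=4/3
row 1: diag=8, rhs=-30; c'=1/4, d'=-15/4
row 2: denom=10−2·1/4=19/2; d'=(23−2·-15/4)/(19/2)=61/19
back: M2=61/19
back: M1=-15/4−1/4·61/19=-173/38
M: M0=0, M1=-173/38, M2=61/19, M3=0
seg 0: a=0, c=M0/2=0, d=(M1−M0)/(6·2)=-173/456, b=Δ0−h0·(2M0+M1)/6=229/57
seg 1: a=5, c=M1/2=-173/76, d=(M2−M1)/(6·2)=295/456, b=Δ1−h1·(2M1+M2)/6=-61/114
seg 2: a=0, c=M2/2=61/38, d=(M3−M2)/(6·3)=-61/342, b=Δ2−h2·(2M2+M3)/6=-107/57
t_q=1/2 → seg 0, τ=1/2; S=0+229/57·τ+0·τ²+-173/456·τ³=2385/1216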